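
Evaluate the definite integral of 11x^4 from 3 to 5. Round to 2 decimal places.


Find the antiderivative of 11x^4:
F(x) = 11/5 * x^5
Apply the Fundamental Theorem of Calculus:
F(5) - F(3)
= 11/5 * 5^5 - 11/5 * 3^5
= 11/5 * (3125 - 243)
= 11/5 * 2882
= 31702/5 = 6340.40

6340.40


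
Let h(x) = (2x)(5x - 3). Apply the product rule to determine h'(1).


Let u(x) = 2x and v(x) = 5x - 3
u'(x) = 2
v'(x) = 5
Product rule: h'(x) = u'(x)*v(x) + u(x)*v'(x)
= 2 * (5x - 3) + (2x) * 5
At x = 1:
u(1) = 2 * 1 + 0 = 2
v(1) = 5 * 1 - 3 = 2
h'(1) = 2 * 2 + 2 * 5
= 4 + 10
= 14

14


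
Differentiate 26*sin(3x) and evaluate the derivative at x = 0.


Apply the chain rule to differentiate 26*sin(3x):
d/dx [26*sin(3x)]
= 26 * cos(3x) * d/dx(3x)
= 26 * 3 * cos(3x)
= 78 * cos(3x)
Evaluate at x = 0:
= 78 * cos(0)
= 78 * 1
= 78

78


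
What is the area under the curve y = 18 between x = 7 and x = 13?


The area under a constant function y = 18 is a rectangle.
Width = 13 - 7 = 6
Height = 18
Area = width * height
= 6 * 18
= 108

108


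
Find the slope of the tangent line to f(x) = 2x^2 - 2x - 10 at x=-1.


The slope of the tangent line equals f'(x) at the point.
f(x) = 2x^2 - 2x - 10
f'(x) = 4x - 2
At x = -1:
f'(-1) = 4 * (-1) - 2
= -4 - 2
= -6

-6


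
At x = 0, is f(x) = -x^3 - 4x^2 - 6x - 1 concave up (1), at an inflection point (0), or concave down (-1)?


Concavity is determined by the sign of f''(x).
f(x) = -x^3 - 4x^2 - 6x - 1
f'(x) = -3x^2 - 8x - 6
f''(x) = -6x - 8
f''(0) = -6 * 0 - 8
= 0 - 8
= -8
Since f''(0) < 0, the function is concave down (-1)

-1


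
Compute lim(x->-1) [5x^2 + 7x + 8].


Since polynomials are continuous, we use direct substitution.
lim(x->-1) of 5x^2 + 7x + 8
= 5 * (-1)^2 + 7 * (-1) + 8
= 5 - 7 + 8
= 6

6


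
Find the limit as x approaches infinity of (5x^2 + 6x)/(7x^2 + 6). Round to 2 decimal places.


For limits at infinity with equal-degree polynomials,
we compare leading coefficients.
Numerator leading term: 5x^2
Denominator leading term: 7x^2
Divide both by x^2:
lim = (5 + 6/x) / (7 + 6/x^2)
As x -> infinity, the 1/x and 1/x^2 terms vanish:
= 5/7 ≈ 0.71

0.71


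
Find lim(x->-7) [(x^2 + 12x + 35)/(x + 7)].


Direct substitution gives 0/0, so we factor the numerator.
Factor: (x^2 + 12x + 35) = (x + 7)(x + 5)
Cancel the common factor (x + 7):
(x^2 + 12x + 35)/(x + 7) = (x + 5)
Now substitute x = -7:
= (-7) - (-5) = -2

-2


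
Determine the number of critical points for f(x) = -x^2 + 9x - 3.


Find where f'(x) = 0:
f'(x) = -2x + 9
Set f'(x) = 0:
-2x + 9 = 0
x = -9 / (-2) = 9/2
This is a linear equation in x, so there is exactly one solution.
Number of critical points: 1

1


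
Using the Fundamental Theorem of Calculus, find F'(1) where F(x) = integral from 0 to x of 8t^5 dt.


By the Fundamental Theorem of Calculus (Part 1):
If F(x) = integral from 0 to x of f(t) dt, then F'(x) = f(x)
Here f(t) = 8t^5
So F'(x) = 8x^5
Evaluate at x = 1:
F'(1) = 8 * 1^5
= 8 * 1
= 8

8


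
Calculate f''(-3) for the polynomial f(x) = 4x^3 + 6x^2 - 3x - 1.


First derivative:
f'(x) = 12x^2 + 12x - 3
Second derivative:
f''(x) = 24x + 12
Substitute x = -3:
f''(-3) = 24 * (-3) + 12
= -72 + 12
= -60

-60


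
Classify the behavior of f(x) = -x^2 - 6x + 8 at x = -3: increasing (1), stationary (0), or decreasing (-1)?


Compute f'(x) to determine behavior:
f'(x) = -2x - 6
f'(-3) = -2 * (-3) - 6
= 6 - 6
= 0
Since f'(-3) = 0, the function is stationary (0)

0


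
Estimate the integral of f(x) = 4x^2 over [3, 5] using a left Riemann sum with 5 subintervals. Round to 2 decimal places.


Left Riemann sum uses left endpoints of each subinterval.
Interval: [3, 5], n = 5
dx = (5 - 3) / 5 = 2/5
Left endpoints: [3, 17/5, 19/5, 21/5, 23/5]
f values: [36, 1156/25, 1444/25, 1764/25, 2116/25]
Sum = dx * (sum of f values)
= 2/5 * 1476/5
= 2952/25 = 118.08

118.08


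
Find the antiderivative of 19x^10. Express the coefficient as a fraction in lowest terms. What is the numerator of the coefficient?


Apply the power rule for integration:
integral of ax^n dx = a/(n+1) * x^(n+1) + C
integral of 19x^10 dx
= 19/11 * x^11 + C
The coefficient in lowest terms is 19/11, and its numerator is 19

19


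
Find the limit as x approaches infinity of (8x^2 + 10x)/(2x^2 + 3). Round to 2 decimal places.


For limits at infinity with equal-degree polynomials,
we compare leading coefficients.
Numerator leading term: 8x^2
Denominator leading term: 2x^2
Divide both by x^2:
lim = (8 + 10/x) / (2 + 3/x^2)
As x -> infinity, the 1/x and 1/x^2 terms vanish:
= 8/2 = 4 = 4.00

4.00


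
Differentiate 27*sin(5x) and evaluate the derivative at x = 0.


Apply the chain rule to differentiate 27*sin(5x):
d/dx [27*sin(5x)]
= 27 * cos(5x) * d/dx(5x)
= 27 * 5 * cos(5x)
= 135 * cos(5x)
Evaluate at x = 0:
= 135 * cos(0)
= 135 * 1
= 135

135


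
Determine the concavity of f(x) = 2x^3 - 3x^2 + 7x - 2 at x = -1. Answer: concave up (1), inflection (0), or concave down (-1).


Concavity is determined by the sign of f''(x).
f(x) = 2x^3 - 3x^2 + 7x - 2
f'(x) = 6x^2 - 6x + 7
f''(x) = 12x - 6
f''(-1) = 12 * (-1) - 6
= -12 - 6
= -18
Since f''(-1) < 0, the function is concave down (-1)

-1


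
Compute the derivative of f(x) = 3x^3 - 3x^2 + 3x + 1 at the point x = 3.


Differentiate f(x) = 3x^3 - 3x^2 + 3x + 1 term by term:
f'(x) = 9x^2 - 6x + 3
Substitute x = 3:
f'(3) = 9 * 3^2 - 6 * 3 + 3
= 81 - 18 + 3
= 66

66


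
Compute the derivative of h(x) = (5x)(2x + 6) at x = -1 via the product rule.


Let u(x) = 5x and v(x) = 2x + 6
u'(x) = 5
v'(x) = 2
Product rule: h'(x) = u'(x)*v(x) + u(x)*v'(x)
= 5 * (2x + 6) + (5x) * 2
At x = -1:
u(-1) = 5 * (-1) + 0 = -5
v(-1) = 2 * (-1) + 6 = 4
h'(-1) = 5 * 4 + (-5) * 2
= 20 - 10
= 10

10


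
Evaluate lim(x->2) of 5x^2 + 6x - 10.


Since polynomials are continuous, we use direct substitution.
lim(x->2) of 5x^2 + 6x - 10
= 5 * 2^2 + 6 * 2 - 10
= 20 + 12 - 10
= 22

22


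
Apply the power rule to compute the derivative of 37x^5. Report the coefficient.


We apply the power rule: d/dx [ax^n] = a*n * x^(n-1)
d/dx [37x^5]
= 37 * 5 * x^(5-1)
= 185x^4
The coefficient is 185

185


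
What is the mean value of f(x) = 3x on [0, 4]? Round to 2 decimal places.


Average value = 1/(b-a) * integral from a to b of f(x) dx
First compute the integral of 3x:
F(x) = (3/2)x^2
F(4) = 3/2 * 16 + 0 * 4 = 24
F(0) = 3/2 * 0 + 0 * 0 = 0
Integral = 24 - 0 = 24
Average = 24 / (4 - 0) = 24 / 4
= 6 = 6.00

6.00


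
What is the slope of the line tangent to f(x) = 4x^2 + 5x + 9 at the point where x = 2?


The slope of the tangent line equals f'(x) at the point.
f(x) = 4x^2 + 5x + 9
f'(x) = 8x + 5
At x = 2:
f'(2) = 8 * 2 + 5
= 16 + 5
= 21

21


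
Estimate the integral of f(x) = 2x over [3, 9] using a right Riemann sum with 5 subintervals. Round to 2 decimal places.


Right Riemann sum uses right endpoints of each subinterval.
Interval: [3, 9], n = 5
dx = (9 - 3) / 5 = 6/5
Right endpoints: [21/5, 27/5, 33/5, 39/5, 9]
f values: [42/5, 54/5, 66/5, 78/5, 18]
Sum = dx * (sum of f values)
= 6/5 * 66
= 396/5 = 79.20

79.20


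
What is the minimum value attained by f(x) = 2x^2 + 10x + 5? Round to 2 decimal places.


For a quadratic f(x) = ax^2 + bx + c with a > 0, the minimum is at the vertex.
Vertex x-coordinate: x = -b/(2a)
x = -(10) / (2 * 2)
x = -10/4 = -5/2
Substitute back to find the minimum value:
f(-5/2) = 2 * (-5/2)^2 + 10 * (-5/2) + 5
= 25/2 - 25 + 5
= -15/2 = -7.50

-7.50


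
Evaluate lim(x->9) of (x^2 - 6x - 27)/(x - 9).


Direct substitution gives 0/0, so we factor the numerator.
Factor: (x^2 - 6x - 27) = (x - 9)(x + 3)
Cancel the common factor (x - 9):
(x^2 - 6x - 27)/(x - 9) = (x + 3)
Now substitute x = 9:
= (9) - (-3) = 12

12


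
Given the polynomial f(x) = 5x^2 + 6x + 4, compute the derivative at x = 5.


Differentiate term by term using power and sum rules:
f(x) = 5x^2 + 6x + 4
f'(x) = 10x + 6
Substitute x = 5:
f'(5) = 10 * 5 + 6
= 50 + 6
= 56

56


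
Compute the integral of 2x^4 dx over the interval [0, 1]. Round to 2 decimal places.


Find the antiderivative of 2x^4:
F(x) = 2/5 * x^5
Apply the Fundamental Theorem of Calculus:
F(1) - F(0)
= 2/5 * 1^5 - 2/5 * 0^5
= 2/5 * (1 - 0)
= 2/5 * 1
= 2/5 = 0.40

0.40


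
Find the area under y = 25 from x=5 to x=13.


The area under a constant function y = 25 is a rectangle.
Width = 13 - 5 = 8
Height = 25
Area = width * height
= 8 * 25
= 200

200


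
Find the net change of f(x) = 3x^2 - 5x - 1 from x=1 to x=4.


Net change = f(b) - f(a)
f(x) = 3x^2 - 5x - 1
Compute f(4):
f(4) = 3 * 4^2 - 5 * 4 - 1
= 48 - 20 - 1
= 27
Compute f(1):
f(1) = 3 * 1^2 - 5 * 1 - 1
= 3 - 5 - 1
= -3
Net change = 27 - (-3) = 30

30


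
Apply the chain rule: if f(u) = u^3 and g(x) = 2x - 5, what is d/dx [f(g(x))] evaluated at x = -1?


Using the chain rule: (f(g(x)))' = f'(g(x)) * g'(x)
First, find g(-1):
g(-1) = 2 * (-1) - 5 = -7
Next, f'(u) = 3u^2
And g'(x) = 2
So f'(g(-1)) * g'(-1)
= 3 * (-7)^2 * 2
= 3 * 49 * 2
= 294

294


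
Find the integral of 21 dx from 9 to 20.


The integral of a constant k over [a, b] equals k * (b - a).
integral from 9 to 20 of 21 dx
= 21 * (20 - 9)
= 21 * 11
= 231

231


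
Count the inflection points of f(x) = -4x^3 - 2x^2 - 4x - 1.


Inflection points occur where f''(x) = 0 and concavity changes.
f(x) = -4x^3 - 2x^2 - 4x - 1
f'(x) = -12x^2 - 4x - 4
f''(x) = -24x - 4
Set f''(x) = 0:
-24x - 4 = 0
x = 4 / (-24) = -1/6
Since f''(x) is linear (degree 1), it changes sign at this point.
Therefore there is exactly 1 inflection point.

1


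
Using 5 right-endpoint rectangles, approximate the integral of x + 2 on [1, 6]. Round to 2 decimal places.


Right Riemann sum uses right endpoints of each subinterval.
Interval: [1, 6], n = 5
dx = (6 - 1) / 5 = 1
Right endpoints: [2, 3, 4, 5, 6]
f values: [4, 5, 6, 7, 8]
Sum = dx * (sum of f values)
= 1 * 30
= 30 = 30.00

30.00


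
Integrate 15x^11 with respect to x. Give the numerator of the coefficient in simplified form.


Apply the power rule for integration:
integral of ax^n dx = a/(n+1) * x^(n+1) + C
integral of 15x^11 dx
= 15/12 * x^12 + C
= 5/4 * x^12 + C
The coefficient in lowest terms is 5/4, and its numerator is 5

5


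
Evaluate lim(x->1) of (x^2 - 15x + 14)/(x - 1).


Direct substitution gives 0/0, so we factor the numerator.
Factor: (x^2 - 15x + 14) = (x - 1)(x - 14)
Cancel the common factor (x - 1):
(x^2 - 15x + 14)/(x - 1) = (x - 14)
Now substitute x = 1:
= (1) - (14) = -13

-13


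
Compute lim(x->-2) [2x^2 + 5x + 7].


Since polynomials are continuous, we use direct substitution.
lim(x->-2) of 2x^2 + 5x + 7
= 2 * (-2)^2 + 5 * (-2) + 7
= 8 - 10 + 7
= 5

5


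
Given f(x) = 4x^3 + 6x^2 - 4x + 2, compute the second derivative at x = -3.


First derivative:
f'(x) = 12x^2 + 12x - 4
Second derivative:
f''(x) = 24x + 12
Substitute x = -3:
f''(-3) = 24 * (-3) + 12
= -72 + 12
= -60

-60


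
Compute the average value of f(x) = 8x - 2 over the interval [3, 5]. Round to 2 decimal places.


Average value = 1/(b-a) * integral from a to b of f(x) dx
First compute the integral of 8x - 2:
F(x) = 4x^2 - 2x
F(5) = 4 * 25 - 2 * 5 = 90
F(3) = 4 * 9 - 2 * 3 = 30
Integral = 90 - 30 = 60
Average = 60 / (5 - 3) = 60 / 2
= 30 = 30.00

30.00


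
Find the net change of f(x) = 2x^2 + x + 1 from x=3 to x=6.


Net change = f(b) - f(a)
f(x) = 2x^2 + x + 1
Compute f(6):
f(6) = 2 * 6^2 + 1 * 6 + 1
= 72 + 6 + 1
= 79
Compute f(3):
f(3) = 2 * 3^2 + 1 * 3 + 1
= 18 + 3 + 1
= 22
Net change = 79 - 22 = 57

57


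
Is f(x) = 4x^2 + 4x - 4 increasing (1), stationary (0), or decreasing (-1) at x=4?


Compute f'(x) to determine behavior:
f'(x) = 8x + 4
f'(4) = 8 * 4 + 4
= 32 + 4
= 36
Since f'(4) > 0, the function is increasing (1)

1


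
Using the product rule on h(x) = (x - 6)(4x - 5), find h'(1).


Let u(x) = x - 6 and v(x) = 4x - 5
u'(x) = 1
v'(x) = 4
Product rule: h'(x) = u'(x)*v(x) + u(x)*v'(x)
= 1 * (4x - 5) + (x - 6) * 4
At x = 1:
u(1) = 1 * 1 - 6 = -5
v(1) = 4 * 1 - 5 = -1
h'(1) = 1 * (-1) + (-5) * 4
= -1 - 20
= -21

-21


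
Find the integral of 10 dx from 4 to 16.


The integral of a constant k over [a, b] equals k * (b - a).
integral from 4 to 16 of 10 dx
= 10 * (16 - 4)
= 10 * 12
= 120

120


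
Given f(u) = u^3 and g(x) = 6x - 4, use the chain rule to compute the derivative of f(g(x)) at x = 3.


Using the chain rule: (f(g(x)))' = f'(g(x)) * g'(x)
First, find g(3):
g(3) = 6 * 3 - 4 = 14
Next, f'(u) = 3u^2
And g'(x) = 6
So f'(g(3)) * g'(3)
= 3 * 14^2 * 6
= 3 * 196 * 6
= 3528

3528


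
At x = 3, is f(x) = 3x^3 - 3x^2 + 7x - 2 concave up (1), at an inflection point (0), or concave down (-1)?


Concavity is determined by the sign of f''(x).
f(x) = 3x^3 - 3x^2 + 7x - 2
f'(x) = 9x^2 - 6x + 7
f''(x) = 18x - 6
f''(3) = 18 * 3 - 6
= 54 - 6
= 48
Since f''(3) > 0, the function is concave up (1)

1


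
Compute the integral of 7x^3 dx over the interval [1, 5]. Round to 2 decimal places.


Find the antiderivative of 7x^3:
F(x) = 7/4 * x^4
Apply the Fundamental Theorem of Calculus:
F(5) - F(1)
= 7/4 * 5^4 - 7/4 * 1^4
= 7/4 * (625 - 1)
= 7/4 * 624
= 1092 = 1092.00

1092.00


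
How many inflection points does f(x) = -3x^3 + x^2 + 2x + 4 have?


Inflection points occur where f''(x) = 0 and concavity changes.
f(x) = -3x^3 + x^2 + 2x + 4
f'(x) = -9x^2 + 2x + 2
f''(x) = -18x + 2
Set f''(x) = 0:
-18x + 2 = 0
x = -2 / (-18) = 1/9
Since f''(x) is linear (degree 1), it changes sign at this point.
Therefore there is exactly 1 inflection point.

1


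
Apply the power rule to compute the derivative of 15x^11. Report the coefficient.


We apply the power rule: d/dx [ax^n] = a*n * x^(n-1)
d/dx [15x^11]
= 15 * 11 * x^(11-1)
= 165x^10
The coefficient is 165

165


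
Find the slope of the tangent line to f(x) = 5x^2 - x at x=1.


The slope of the tangent line equals f'(x) at the point.
f(x) = 5x^2 - x
f'(x) = 10x - 1
At x = 1:
f'(1) = 10 * 1 - 1
= 10 - 1
= 9

9


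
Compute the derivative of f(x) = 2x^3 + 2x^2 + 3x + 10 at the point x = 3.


Differentiate f(x) = 2x^3 + 2x^2 + 3x + 10 term by term:
f'(x) = 6x^2 + 4x + 3
Substitute x = 3:
f'(3) = 6 * 3^2 + 4 * 3 + 3
= 54 + 12 + 3
= 69

69


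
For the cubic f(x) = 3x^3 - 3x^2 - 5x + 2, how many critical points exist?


Find where f'(x) = 0:
f(x) = 3x^3 - 3x^2 - 5x + 2
f'(x) = 9x^2 - 6x - 5
This is a quadratic in x. Use the discriminant to count real roots.
Discriminant = (-6)^2 - 4 * 9 * (-5)
= 36 - (-180)
= 216
Since discriminant > 0, f'(x) = 0 has 2 real solutions.
Number of critical points: 2

2


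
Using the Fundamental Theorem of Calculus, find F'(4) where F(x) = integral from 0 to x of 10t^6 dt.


By the Fundamental Theorem of Calculus (Part 1):
If F(x) = integral from 0 to x of f(t) dt, then F'(x) = f(x)
Here f(t) = 10t^6
So F'(x) = 10x^6
Evaluate at x = 4:
F'(4) = 10 * 4^6
= 10 * 4096
= 40960

40960


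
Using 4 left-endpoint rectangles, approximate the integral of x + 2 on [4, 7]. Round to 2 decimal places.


Left Riemann sum uses left endpoints of each subinterval.
Interval: [4, 7], n = 4
dx = (7 - 4) / 4 = 3/4
Left endpoints: [4, 19/4, 11/2, 25/4]
f values: [6, 27/4, 15/2, 33/4]
Sum = dx * (sum of f values)
= 3/4 * 57/2
= 171/8 ≈ 21.38

21.38


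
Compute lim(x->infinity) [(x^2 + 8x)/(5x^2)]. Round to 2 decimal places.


For limits at infinity with equal-degree polynomials,
we compare leading coefficients.
Numerator leading term: x^2
Denominator leading term: 5x^2
Divide both by x^2:
lim = (1 + 8/x) / (5)
As x -> infinity, the 1/x and 1/x^2 terms vanish:
= 1/5 = 0.20

0.20


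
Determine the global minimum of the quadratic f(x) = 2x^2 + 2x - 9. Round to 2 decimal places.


For a quadratic f(x) = ax^2 + bx + c with a > 0, the minimum is at the vertex.
Vertex x-coordinate: x = -b/(2a)
x = -(2) / (2 * 2)
x = -2/4 = -1/2
Substitute back to find the minimum value:
f(-1/2) = 2 * (-1/2)^2 + 2 * (-1/2) - 9
= 1/2 - 1 - 9
= -19/2 = -9.50

-9.50


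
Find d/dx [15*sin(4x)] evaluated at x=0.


Apply the chain rule to differentiate 15*sin(4x):
d/dx [15*sin(4x)]
= 15 * cos(4x) * d/dx(4x)
= 15 * 4 * cos(4x)
= 60 * cos(4x)
Evaluate at x = 0:
= 60 * cos(0)
= 60 * 1
= 60

60


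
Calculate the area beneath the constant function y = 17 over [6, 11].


The area under a constant function y = 17 is a rectangle.
Width = 11 - 6 = 5
Height = 17
Area = width * height
= 5 * 17
= 85

85


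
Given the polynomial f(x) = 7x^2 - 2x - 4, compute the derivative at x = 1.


Differentiate term by term using power and sum rules:
f(x) = 7x^2 - 2x - 4
f'(x) = 14x - 2
Substitute x = 1:
f'(1) = 14 * 1 - 2
= 14 - 2
= 12

12


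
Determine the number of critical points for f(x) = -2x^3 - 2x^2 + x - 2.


Find where f'(x) = 0:
f(x) = -2x^3 - 2x^2 + x - 2
f'(x) = -6x^2 - 4x + 1
This is a quadratic in x. Use the discriminant to count real roots.
Discriminant = (-4)^2 - 4 * (-6) * 1
= 16 - (-24)
= 40
Since discriminant > 0, f'(x) = 0 has 2 real solutions.
Number of critical points: 2

2


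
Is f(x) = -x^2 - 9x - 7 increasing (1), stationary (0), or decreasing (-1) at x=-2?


Compute f'(x) to determine behavior:
f'(x) = -2x - 9
f'(-2) = -2 * (-2) - 9
= 4 - 9
= -5
Since f'(-2) < 0, the function is decreasing (-1)

-1


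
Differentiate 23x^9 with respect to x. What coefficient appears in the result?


We apply the power rule: d/dx [ax^n] = a*n * x^(n-1)
d/dx [23x^9]
= 23 * 9 * x^(9-1)
= 207x^8
The coefficient is 207

207


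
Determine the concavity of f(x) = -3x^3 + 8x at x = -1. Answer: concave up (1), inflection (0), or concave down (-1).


Concavity is determined by the sign of f''(x).
f(x) = -3x^3 + 8x
f'(x) = -9x^2 + 8
f''(x) = -18x
f''(-1) = -18 * (-1) + 0
= 18 + 0
= 18
Since f''(-1) > 0, the function is concave up (1)

1


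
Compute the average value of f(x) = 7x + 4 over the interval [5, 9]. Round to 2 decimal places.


Average value = 1/(b-a) * integral from a to b of f(x) dx
First compute the integral of 7x + 4:
F(x) = (7/2)x^2 + 4x
F(9) = 7/2 * 81 + 4 * 9 = 639/2
F(5) = 7/2 * 25 + 4 * 5 = 215/2
Integral = 639/2 - 215/2 = 212
Average = 212 / (9 - 5) = 212 / 4
= 53 = 53.00

53.00


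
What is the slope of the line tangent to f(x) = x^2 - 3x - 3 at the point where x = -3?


The slope of the tangent line equals f'(x) at the point.
f(x) = x^2 - 3x - 3
f'(x) = 2x - 3
At x = -3:
f'(-3) = 2 * (-3) - 3
= -6 - 3
= -9

-9


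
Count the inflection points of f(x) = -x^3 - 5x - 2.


Inflection points occur where f''(x) = 0 and concavity changes.
f(x) = -x^3 - 5x - 2
f'(x) = -3x^2 - 5
f''(x) = -6x
Set f''(x) = 0:
-6x = 0
x = 0 / (-6) = 0
Since f''(x) is linear (degree 1), it changes sign at this point.
Therefore there is exactly 1 inflection point.

1


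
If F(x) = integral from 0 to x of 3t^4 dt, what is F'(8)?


By the Fundamental Theorem of Calculus (Part 1):
If F(x) = integral from 0 to x of f(t) dt, then F'(x) = f(x)
Here f(t) = 3t^4
So F'(x) = 3x^4
Evaluate at x = 8:
F'(8) = 3 * 8^4
= 3 * 4096
= 12288

12288


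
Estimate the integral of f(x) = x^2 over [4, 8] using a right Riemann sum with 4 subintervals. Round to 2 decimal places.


Right Riemann sum uses right endpoints of each subinterval.
Interval: [4, 8], n = 4
dx = (8 - 4) / 4 = 1
Right endpoints: [5, 6, 7, 8]
f values: [25, 36, 49, 64]
Sum = dx * (sum of f values)
= 1 * 174
= 174 = 174.00

174.00


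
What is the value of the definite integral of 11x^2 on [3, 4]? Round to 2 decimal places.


Find the antiderivative of 11x^2:
F(x) = 11/3 * x^3
Apply the Fundamental Theorem of Calculus:
F(4) - F(3)
= 11/3 * 4^3 - 11/3 * 3^3
= 11/3 * (64 - 27)
= 11/3 * 37
= 407/3 ≈ 135.67

135.67


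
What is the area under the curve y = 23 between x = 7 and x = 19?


The area under a constant function y = 23 is a rectangle.
Width = 19 - 7 = 12
Height = 23
Area = width * height
= 12 * 23
= 276

276


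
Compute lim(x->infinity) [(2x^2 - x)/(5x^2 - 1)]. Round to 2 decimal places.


For limits at infinity with equal-degree polynomials,
we compare leading coefficients.
Numerator leading term: 2x^2
Denominator leading term: 5x^2
Divide both by x^2:
lim = (2 - 1/x) / (5 - 1/x^2)
As x -> infinity, the 1/x and 1/x^2 terms vanish:
= 2/5 = 0.40

0.40


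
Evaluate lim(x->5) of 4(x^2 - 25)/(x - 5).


Direct substitution gives 0/0, so we factor the numerator.
Factor: 4(x^2 - 25) = 4 * (x - 5)(x + 5)
Cancel the common factor (x - 5):
4(x^2 - 25)/(x - 5) = 4 * (x + 5)
Now substitute x = 5:
= 4 * (5 + 5) = 40

40


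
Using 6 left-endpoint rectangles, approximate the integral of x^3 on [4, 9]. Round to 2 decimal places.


Left Riemann sum uses left endpoints of each subinterval.
Interval: [4, 9], n = 6
dx = (9 - 4) / 6 = 5/6
Left endpoints: [4, 29/6, 17/3, 13/2, 22/3, 49/6]
f values: [64, 24389/216, 4913/27, 2197/8, 10648/27, 117649/216]
Sum = dx * (sum of f values)
= 5/6 * 37741/24
= 188705/144 ≈ 1310.45

1310.45


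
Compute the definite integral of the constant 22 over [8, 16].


The integral of a constant k over [a, b] equals k * (b - a).
integral from 8 to 16 of 22 dx
= 22 * (16 - 8)
= 22 * 8
= 176

176


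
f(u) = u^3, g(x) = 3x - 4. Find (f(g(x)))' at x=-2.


Using the chain rule: (f(g(x)))' = f'(g(x)) * g'(x)
First, find g(-2):
g(-2) = 3 * (-2) - 4 = -10
Next, f'(u) = 3u^2
And g'(x) = 3
So f'(g(-2)) * g'(-2)
= 3 * (-10)^2 * 3
= 3 * 100 * 3
= 900

900


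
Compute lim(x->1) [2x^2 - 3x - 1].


Since polynomials are continuous, we use direct substitution.
lim(x->1) of 2x^2 - 3x - 1
= 2 * 1^2 - 3 * 1 - 1
= 2 - 3 - 1
= -2

-2


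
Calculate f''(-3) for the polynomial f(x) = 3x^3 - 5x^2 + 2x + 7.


First derivative:
f'(x) = 9x^2 - 10x + 2
Second derivative:
f''(x) = 18x - 10
Substitute x = -3:
f''(-3) = 18 * (-3) - 10
= -54 - 10
= -64

-64


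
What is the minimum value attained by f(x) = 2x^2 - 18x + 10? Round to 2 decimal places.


For a quadratic f(x) = ax^2 + bx + c with a > 0, the minimum is at the vertex.
Vertex x-coordinate: x = -b/(2a)
x = -(-18) / (2 * 2)
x = 18/4 = 9/2
Substitute back to find the minimum value:
f(9/2) = 2 * (9/2)^2 - 18 * (9/2) + 10
= 81/2 - 81 + 10
= -61/2 = -30.50

-30.50


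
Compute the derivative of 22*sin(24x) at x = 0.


Apply the chain rule to differentiate 22*sin(24x):
d/dx [22*sin(24x)]
= 22 * cos(24x) * d/dx(24x)
= 22 * 24 * cos(24x)
= 528 * cos(24x)
Evaluate at x = 0:
= 528 * cos(0)
= 528 * 1
= 528

528


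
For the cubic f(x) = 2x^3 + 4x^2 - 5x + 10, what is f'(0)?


Differentiate f(x) = 2x^3 + 4x^2 - 5x + 10 term by term:
f'(x) = 6x^2 + 8x - 5
Substitute x = 0:
f'(0) = 6 * 0^2 + 8 * 0 - 5
= 0 + 0 - 5
= -5

-5


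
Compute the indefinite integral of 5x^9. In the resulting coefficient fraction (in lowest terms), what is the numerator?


Apply the power rule for integration:
integral of ax^n dx = a/(n+1) * x^(n+1) + C
integral of 5x^9 dx
= 5/10 * x^10 + C
= 1/2 * x^10 + C
The coefficient in lowest terms is 1/2, and its numerator is 1

1


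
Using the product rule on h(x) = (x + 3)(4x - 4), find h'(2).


Let u(x) = x + 3 and v(x) = 4x - 4
u'(x) = 1
v'(x) = 4
Product rule: h'(x) = u'(x)*v(x) + u(x)*v'(x)
= 1 * (4x - 4) + (x + 3) * 4
At x = 2:
u(2) = 1 * 2 + 3 = 5
v(2) = 4 * 2 - 4 = 4
h'(2) = 1 * 4 + 5 * 4
= 4 + 20
= 24

24


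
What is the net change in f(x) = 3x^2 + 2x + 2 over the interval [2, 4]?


Net change = f(b) - f(a)
f(x) = 3x^2 + 2x + 2
Compute f(4):
f(4) = 3 * 4^2 + 2 * 4 + 2
= 48 + 8 + 2
= 58
Compute f(2):
f(2) = 3 * 2^2 + 2 * 2 + 2
= 12 + 4 + 2
= 18
Net change = 58 - 18 = 40

40


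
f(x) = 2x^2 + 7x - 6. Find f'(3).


Differentiate term by term using power and sum rules:
f(x) = 2x^2 + 7x - 6
f'(x) = 4x + 7
Substitute x = 3:
f'(3) = 4 * 3 + 7
= 12 + 7
= 19

19


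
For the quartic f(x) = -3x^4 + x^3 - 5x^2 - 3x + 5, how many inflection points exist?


Inflection points occur where f''(x) = 0 and concavity changes.
f(x) = -3x^4 + x^3 - 5x^2 - 3x + 5
f'(x) = -12x^3 + 3x^2 - 10x - 3
f''(x) = -36x^2 + 6x - 10
This is a quadratic in x. Use the discriminant to count real roots.
Discriminant = (6)^2 - 4 * (-36) * (-10)
= 36 - 1440
= -1404
Since discriminant < 0, f''(x) = 0 has no real solutions.
Number of inflection points: 0

0


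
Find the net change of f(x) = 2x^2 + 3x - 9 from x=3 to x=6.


Net change = f(b) - f(a)
f(x) = 2x^2 + 3x - 9
Compute f(6):
f(6) = 2 * 6^2 + 3 * 6 - 9
= 72 + 18 - 9
= 81
Compute f(3):
f(3) = 2 * 3^2 + 3 * 3 - 9
= 18 + 9 - 9
= 18
Net change = 81 - 18 = 63

63


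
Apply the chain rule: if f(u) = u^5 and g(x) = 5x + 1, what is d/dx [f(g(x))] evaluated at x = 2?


Using the chain rule: (f(g(x)))' = f'(g(x)) * g'(x)
First, find g(2):
g(2) = 5 * 2 + 1 = 11
Next, f'(u) = 5u^4
And g'(x) = 5
So f'(g(2)) * g'(2)
= 5 * 11^4 * 5
= 5 * 14641 * 5
= 366025

366025


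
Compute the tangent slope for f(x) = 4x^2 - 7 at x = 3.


The slope of the tangent line equals f'(x) at the point.
f(x) = 4x^2 - 7
f'(x) = 8x
At x = 3:
f'(3) = 8 * 3 + 0
= 24 + 0
= 24

24


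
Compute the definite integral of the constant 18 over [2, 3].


The integral of a constant k over [a, b] equals k * (b - a).
integral from 2 to 3 of 18 dx
= 18 * (3 - 2)
= 18 * 1
= 18

18


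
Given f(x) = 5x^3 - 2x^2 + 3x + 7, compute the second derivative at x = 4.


First derivative:
f'(x) = 15x^2 - 4x + 3
Second derivative:
f''(x) = 30x - 4
Substitute x = 4:
f''(4) = 30 * 4 - 4
= 120 - 4
= 116

116


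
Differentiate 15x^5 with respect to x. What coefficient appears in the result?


We apply the power rule: d/dx [ax^n] = a*n * x^(n-1)
d/dx [15x^5]
= 15 * 5 * x^(5-1)
= 75x^4
The coefficient is 75

75


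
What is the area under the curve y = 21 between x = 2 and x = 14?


The area under a constant function y = 21 is a rectangle.
Width = 14 - 2 = 12
Height = 21
Area = width * height
= 12 * 21
= 252

252


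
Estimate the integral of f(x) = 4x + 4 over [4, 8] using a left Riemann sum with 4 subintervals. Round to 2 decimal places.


Left Riemann sum uses left endpoints of each subinterval.
Interval: [4, 8], n = 4
dx = (8 - 4) / 4 = 1
Left endpoints: [4, 5, 6, 7]
f values: [20, 24, 28, 32]
Sum = dx * (sum of f values)
= 1 * 104
= 104 = 104.00

104.00


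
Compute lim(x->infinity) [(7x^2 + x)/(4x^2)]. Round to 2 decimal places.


For limits at infinity with equal-degree polynomials,
we compare leading coefficients.
Numerator leading term: 7x^2
Denominator leading term: 4x^2
Divide both by x^2:
lim = (7 + 1/x) / (4)
As x -> infinity, the 1/x and 1/x^2 terms vanish:
= 7/4 = 1.75

1.75


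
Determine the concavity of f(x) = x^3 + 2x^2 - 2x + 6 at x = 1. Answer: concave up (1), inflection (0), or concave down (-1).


Concavity is determined by the sign of f''(x).
f(x) = x^3 + 2x^2 - 2x + 6
f'(x) = 3x^2 + 4x - 2
f''(x) = 6x + 4
f''(1) = 6 * 1 + 4
= 6 + 4
= 10
Since f''(1) > 0, the function is concave up (1)

1


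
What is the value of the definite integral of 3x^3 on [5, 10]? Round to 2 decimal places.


Find the antiderivative of 3x^3:
F(x) = 3/4 * x^4
Apply the Fundamental Theorem of Calculus:
F(10) - F(5)
= 3/4 * 10^4 - 3/4 * 5^4
= 3/4 * (10000 - 625)
= 3/4 * 9375
= 28125/4 = 7031.25

7031.25


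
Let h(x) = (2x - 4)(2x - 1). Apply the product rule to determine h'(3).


Let u(x) = 2x - 4 and v(x) = 2x - 1
u'(x) = 2
v'(x) = 2
Product rule: h'(x) = u'(x)*v(x) + u(x)*v'(x)
= 2 * (2x - 1) + (2x - 4) * 2
At x = 3:
u(3) = 2 * 3 - 4 = 2
v(3) = 2 * 3 - 1 = 5
h'(3) = 2 * 5 + 2 * 2
= 10 + 4
= 14

14


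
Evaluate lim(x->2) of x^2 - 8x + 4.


Since polynomials are continuous, we use direct substitution.
lim(x->2) of x^2 - 8x + 4
= 1 * 2^2 - 8 * 2 + 4
= 4 - 16 + 4
= -8

-8


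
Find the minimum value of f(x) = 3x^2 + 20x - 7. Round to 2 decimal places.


For a quadratic f(x) = ax^2 + bx + c with a > 0, the minimum is at the vertex.
Vertex x-coordinate: x = -b/(2a)
x = -(20) / (2 * 3)
x = -20/6 = -10/3
Substitute back to find the minimum value:
f(-10/3) = 3 * (-10/3)^2 + 20 * (-10/3) - 7
= 100/3 - 200/3 - 7
= -121/3 ≈ -40.33

-40.33


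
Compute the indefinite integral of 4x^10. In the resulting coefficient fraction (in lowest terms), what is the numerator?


Apply the power rule for integration:
integral of ax^n dx = a/(n+1) * x^(n+1) + C
integral of 4x^10 dx
= 4/11 * x^11 + C
The coefficient in lowest terms is 4/11, and its numerator is 4

4


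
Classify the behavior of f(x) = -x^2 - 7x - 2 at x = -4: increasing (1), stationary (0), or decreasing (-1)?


Compute f'(x) to determine behavior:
f'(x) = -2x - 7
f'(-4) = -2 * (-4) - 7
= 8 - 7
= 1
Since f'(-4) > 0, the function is increasing (1)

1


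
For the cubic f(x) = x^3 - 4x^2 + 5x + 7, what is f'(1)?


Differentiate f(x) = x^3 - 4x^2 + 5x + 7 term by term:
f'(x) = 3x^2 - 8x + 5
Substitute x = 1:
f'(1) = 3 * 1^2 - 8 * 1 + 5
= 3 - 8 + 5
= 0

0


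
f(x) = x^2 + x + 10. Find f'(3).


Differentiate term by term using power and sum rules:
f(x) = x^2 + x + 10
f'(x) = 2x + 1
Substitute x = 3:
f'(3) = 2 * 3 + 1
= 6 + 1
= 7

7


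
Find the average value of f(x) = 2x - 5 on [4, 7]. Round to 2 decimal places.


Average value = 1/(b-a) * integral from a to b of f(x) dx
First compute the integral of 2x - 5:
F(x) = x^2 - 5x
F(7) = 1 * 49 - 5 * 7 = 14
F(4) = 1 * 16 - 5 * 4 = -4
Integral = 14 - (-4) = 18
Average = 18 / (7 - 4) = 18 / 3
= 6 = 6.00

6.00


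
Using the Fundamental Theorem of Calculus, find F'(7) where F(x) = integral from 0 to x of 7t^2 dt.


By the Fundamental Theorem of Calculus (Part 1):
If F(x) = integral from 0 to x of f(t) dt, then F'(x) = f(x)
Here f(t) = 7t^2
So F'(x) = 7x^2
Evaluate at x = 7:
F'(7) = 7 * 7^2
= 7 * 49
= 343

343


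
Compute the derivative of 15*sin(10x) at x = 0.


Apply the chain rule to differentiate 15*sin(10x):
d/dx [15*sin(10x)]
= 15 * cos(10x) * d/dx(10x)
= 15 * 10 * cos(10x)
= 150 * cos(10x)
Evaluate at x = 0:
= 150 * cos(0)
= 150 * 1
= 150

150


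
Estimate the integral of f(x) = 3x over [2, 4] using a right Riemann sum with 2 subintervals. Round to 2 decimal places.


Right Riemann sum uses right endpoints of each subinterval.
Interval: [2, 4], n = 2
dx = (4 - 2) / 2 = 1
Right endpoints: [3, 4]
f values: [9, 12]
Sum = dx * (sum of f values)
= 1 * 21
= 21 = 21.00

21.00


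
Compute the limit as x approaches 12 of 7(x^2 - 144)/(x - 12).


Direct substitution gives 0/0, so we factor the numerator.
Factor: 7(x^2 - 144) = 7 * (x - 12)(x + 12)
Cancel the common factor (x - 12):
7(x^2 - 144)/(x - 12) = 7 * (x + 12)
Now substitute x = 12:
= 7 * (12 + 12) = 168

168


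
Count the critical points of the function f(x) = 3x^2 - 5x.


Find where f'(x) = 0:
f'(x) = 6x - 5
Set f'(x) = 0:
6x - 5 = 0
x = 5 / 6 = 5/6
This is a linear equation in x, so there is exactly one solution.
Number of critical points: 1

1


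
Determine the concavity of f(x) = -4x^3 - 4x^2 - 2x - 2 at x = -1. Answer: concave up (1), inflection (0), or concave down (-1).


Concavity is determined by the sign of f''(x).
f(x) = -4x^3 - 4x^2 - 2x - 2
f'(x) = -12x^2 - 8x - 2
f''(x) = -24x - 8
f''(-1) = -24 * (-1) - 8
= 24 - 8
= 16
Since f''(-1) > 0, the function is concave up (1)

1


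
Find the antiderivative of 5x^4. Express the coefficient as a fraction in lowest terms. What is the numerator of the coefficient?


Apply the power rule for integration:
integral of ax^n dx = a/(n+1) * x^(n+1) + C
integral of 5x^4 dx
= 5/5 * x^5 + C
= 1 * x^5 + C
The coefficient in lowest terms is 1 = 1/1, so its numerator is 1

1


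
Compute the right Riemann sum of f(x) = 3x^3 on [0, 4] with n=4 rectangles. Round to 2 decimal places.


Right Riemann sum uses right endpoints of each subinterval.
Interval: [0, 4], n = 4
dx = (4 - 0) / 4 = 1
Right endpoints: [1, 2, 3, 4]
f values: [3, 24, 81, 192]
Sum = dx * (sum of f values)
= 1 * 300
= 300 = 300.00

300.00


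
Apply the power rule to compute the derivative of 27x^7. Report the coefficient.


We apply the power rule: d/dx [ax^n] = a*n * x^(n-1)
d/dx [27x^7]
= 27 * 7 * x^(7-1)
= 189x^6
The coefficient is 189

189


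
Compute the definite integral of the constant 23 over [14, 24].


The integral of a constant k over [a, b] equals k * (b - a).
integral from 14 to 24 of 23 dx
= 23 * (24 - 14)
= 23 * 10
= 230

230


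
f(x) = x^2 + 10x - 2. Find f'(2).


Differentiate term by term using power and sum rules:
f(x) = x^2 + 10x - 2
f'(x) = 2x + 10
Substitute x = 2:
f'(2) = 2 * 2 + 10
= 4 + 10
= 14

14


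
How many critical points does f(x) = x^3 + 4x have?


Find where f'(x) = 0:
f(x) = x^3 + 4x
f'(x) = 3x^2 + 4
This is a quadratic in x. Use the discriminant to count real roots.
Discriminant = (0)^2 - 4 * 3 * 4
= 0 - 48
= -48
Since discriminant < 0, f'(x) = 0 has no real solutions.
Number of critical points: 0

0


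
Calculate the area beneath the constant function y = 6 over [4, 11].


The area under a constant function y = 6 is a rectangle.
Width = 11 - 4 = 7
Height = 6
Area = width * height
= 7 * 6
= 42

42


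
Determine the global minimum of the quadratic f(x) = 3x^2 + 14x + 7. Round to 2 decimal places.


For a quadratic f(x) = ax^2 + bx + c with a > 0, the minimum is at the vertex.
Vertex x-coordinate: x = -b/(2a)
x = -(14) / (2 * 3)
x = -14/6 = -7/3
Substitute back to find the minimum value:
f(-7/3) = 3 * (-7/3)^2 + 14 * (-7/3) + 7
= 49/3 - 98/3 + 7
= -28/3 ≈ -9.33

-9.33


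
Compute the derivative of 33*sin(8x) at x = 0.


Apply the chain rule to differentiate 33*sin(8x):
d/dx [33*sin(8x)]
= 33 * cos(8x) * d/dx(8x)
= 33 * 8 * cos(8x)
= 264 * cos(8x)
Evaluate at x = 0:
= 264 * cos(0)
= 264 * 1
= 264

264


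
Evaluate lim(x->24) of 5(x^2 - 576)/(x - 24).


Direct substitution gives 0/0, so we factor the numerator.
Factor: 5(x^2 - 576) = 5 * (x - 24)(x + 24)
Cancel the common factor (x - 24):
5(x^2 - 576)/(x - 24) = 5 * (x + 24)
Now substitute x = 24:
= 5 * (24 + 24) = 240

240


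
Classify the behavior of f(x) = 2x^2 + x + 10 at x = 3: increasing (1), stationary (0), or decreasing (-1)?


Compute f'(x) to determine behavior:
f'(x) = 4x + 1
f'(3) = 4 * 3 + 1
= 12 + 1
= 13
Since f'(3) > 0, the function is increasing (1)

1


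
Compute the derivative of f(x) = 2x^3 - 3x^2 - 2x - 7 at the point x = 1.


Differentiate f(x) = 2x^3 - 3x^2 - 2x - 7 term by term:
f'(x) = 6x^2 - 6x - 2
Substitute x = 1:
f'(1) = 6 * 1^2 - 6 * 1 - 2
= 6 - 6 - 2
= -2

-2


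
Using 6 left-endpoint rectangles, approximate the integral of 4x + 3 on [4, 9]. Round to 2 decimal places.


Left Riemann sum uses left endpoints of each subinterval.
Interval: [4, 9], n = 6
dx = (9 - 4) / 6 = 5/6
Left endpoints: [4, 29/6, 17/3, 13/2, 22/3, 49/6]
f values: [19, 67/3, 77/3, 29, 97/3, 107/3]
Sum = dx * (sum of f values)
= 5/6 * 164
= 410/3 ≈ 136.67

136.67


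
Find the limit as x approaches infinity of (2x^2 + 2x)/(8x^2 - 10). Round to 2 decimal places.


For limits at infinity with equal-degree polynomials,
we compare leading coefficients.
Numerator leading term: 2x^2
Denominator leading term: 8x^2
Divide both by x^2:
lim = (2 + 2/x) / (8 - 10/x^2)
As x -> infinity, the 1/x and 1/x^2 terms vanish:
= 2/8 = 1/4 = 0.25

0.25


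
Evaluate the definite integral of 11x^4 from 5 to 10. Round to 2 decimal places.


Find the antiderivative of 11x^4:
F(x) = 11/5 * x^5
Apply the Fundamental Theorem of Calculus:
F(10) - F(5)
= 11/5 * 10^5 - 11/5 * 5^5
= 11/5 * (100000 - 3125)
= 11/5 * 96875
= 213125 = 213125.00

213125.00


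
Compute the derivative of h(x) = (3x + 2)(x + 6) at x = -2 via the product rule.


Let u(x) = 3x + 2 and v(x) = x + 6
u'(x) = 3
v'(x) = 1
Product rule: h'(x) = u'(x)*v(x) + u(x)*v'(x)
= 3 * (x + 6) + (3x + 2) * 1
At x = -2:
u(-2) = 3 * (-2) + 2 = -4
v(-2) = 1 * (-2) + 6 = 4
h'(-2) = 3 * 4 + (-4) * 1
= 12 - 4
= 8

8


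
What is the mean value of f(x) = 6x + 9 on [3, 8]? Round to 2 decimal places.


Average value = 1/(b-a) * integral from a to b of f(x) dx
First compute the integral of 6x + 9:
F(x) = 3x^2 + 9x
F(8) = 3 * 64 + 9 * 8 = 264
F(3) = 3 * 9 + 9 * 3 = 54
Integral = 264 - 54 = 210
Average = 210 / (8 - 3) = 210 / 5
= 42 = 42.00

42.00


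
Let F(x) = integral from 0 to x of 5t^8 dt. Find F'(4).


By the Fundamental Theorem of Calculus (Part 1):
If F(x) = integral from 0 to x of f(t) dt, then F'(x) = f(x)
Here f(t) = 5t^8
So F'(x) = 5x^8
Evaluate at x = 4:
F'(4) = 5 * 4^8
= 5 * 65536
= 327680

327680


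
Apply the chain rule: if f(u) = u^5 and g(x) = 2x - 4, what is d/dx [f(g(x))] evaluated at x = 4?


Using the chain rule: (f(g(x)))' = f'(g(x)) * g'(x)
First, find g(4):
g(4) = 2 * 4 - 4 = 4
Next, f'(u) = 5u^4
And g'(x) = 2
So f'(g(4)) * g'(4)
= 5 * 4^4 * 2
= 5 * 256 * 2
= 2560

2560


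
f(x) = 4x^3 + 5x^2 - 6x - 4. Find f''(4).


First derivative:
f'(x) = 12x^2 + 10x - 6
Second derivative:
f''(x) = 24x + 10
Substitute x = 4:
f''(4) = 24 * 4 + 10
= 96 + 10
= 106

106


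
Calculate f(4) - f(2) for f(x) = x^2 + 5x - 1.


Net change = f(b) - f(a)
f(x) = x^2 + 5x - 1
Compute f(4):
f(4) = 1 * 4^2 + 5 * 4 - 1
= 16 + 20 - 1
= 35
Compute f(2):
f(2) = 1 * 2^2 + 5 * 2 - 1
= 4 + 10 - 1
= 13
Net change = 35 - 13 = 22

22


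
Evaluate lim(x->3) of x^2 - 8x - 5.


Since polynomials are continuous, we use direct substitution.
lim(x->3) of x^2 - 8x - 5
= 1 * 3^2 - 8 * 3 - 5
= 9 - 24 - 5
= -20

-20


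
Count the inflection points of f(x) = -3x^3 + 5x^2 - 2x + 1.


Inflection points occur where f''(x) = 0 and concavity changes.
f(x) = -3x^3 + 5x^2 - 2x + 1
f'(x) = -9x^2 + 10x - 2
f''(x) = -18x + 10
Set f''(x) = 0:
-18x + 10 = 0
x = -10 / (-18) = 5/9
Since f''(x) is linear (degree 1), it changes sign at this point.
Therefore there is exactly 1 inflection point.

1


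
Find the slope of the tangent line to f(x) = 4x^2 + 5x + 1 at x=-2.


The slope of the tangent line equals f'(x) at the point.
f(x) = 4x^2 + 5x + 1
f'(x) = 8x + 5
At x = -2:
f'(-2) = 8 * (-2) + 5
= -16 + 5
= -11

-11


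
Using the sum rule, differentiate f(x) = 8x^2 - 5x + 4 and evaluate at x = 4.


Differentiate term by term using power and sum rules:
f(x) = 8x^2 - 5x + 4
f'(x) = 16x - 5
Substitute x = 4:
f'(4) = 16 * 4 - 5
= 64 - 5
= 59

59


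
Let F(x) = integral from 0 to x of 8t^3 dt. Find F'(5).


By the Fundamental Theorem of Calculus (Part 1):
If F(x) = integral from 0 to x of f(t) dt, then F'(x) = f(x)
Here f(t) = 8t^3
So F'(x) = 8x^3
Evaluate at x = 5:
F'(5) = 8 * 5^3
= 8 * 125
= 1000

1000


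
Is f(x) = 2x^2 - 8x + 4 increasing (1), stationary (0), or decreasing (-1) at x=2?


Compute f'(x) to determine behavior:
f'(x) = 4x - 8
f'(2) = 4 * 2 - 8
= 8 - 8
= 0
Since f'(2) = 0, the function is stationary (0)

0


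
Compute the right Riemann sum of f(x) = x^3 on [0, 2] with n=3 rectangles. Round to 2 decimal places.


Right Riemann sum uses right endpoints of each subinterval.
Interval: [0, 2], n = 3
dx = (2 - 0) / 3 = 2/3
Right endpoints: [2/3, 4/3, 2]
f values: [8/27, 64/27, 8]
Sum = dx * (sum of f values)
= 2/3 * 32/3
= 64/9 ≈ 7.11

7.11


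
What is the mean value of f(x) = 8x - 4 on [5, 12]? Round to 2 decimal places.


Average value = 1/(b-a) * integral from a to b of f(x) dx
First compute the integral of 8x - 4:
F(x) = 4x^2 - 4x
F(12) = 4 * 144 - 4 * 12 = 528
F(5) = 4 * 25 - 4 * 5 = 80
Integral = 528 - 80 = 448
Average = 448 / (12 - 5) = 448 / 7
= 64 = 64.00

64.00


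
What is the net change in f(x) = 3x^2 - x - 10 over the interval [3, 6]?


Net change = f(b) - f(a)
f(x) = 3x^2 - x - 10
Compute f(6):
f(6) = 3 * 6^2 - 1 * 6 - 10
= 108 - 6 - 10
= 92
Compute f(3):
f(3) = 3 * 3^2 - 1 * 3 - 10
= 27 - 3 - 10
= 14
Net change = 92 - 14 = 78

78


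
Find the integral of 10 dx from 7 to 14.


The integral of a constant k over [a, b] equals k * (b - a).
integral from 7 to 14 of 10 dx
= 10 * (14 - 7)
= 10 * 7
= 70

70


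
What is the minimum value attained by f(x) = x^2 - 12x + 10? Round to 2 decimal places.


For a quadratic f(x) = ax^2 + bx + c with a > 0, the minimum is at the vertex.
Vertex x-coordinate: x = -b/(2a)
x = -(-12) / (2 * 1)
x = 12/2 = 6
Substitute back to find the minimum value:
f(6) = 1 * 6^2 - 12 * 6 + 10
= 36 - 72 + 10
= -26 = -26.00

-26.00
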